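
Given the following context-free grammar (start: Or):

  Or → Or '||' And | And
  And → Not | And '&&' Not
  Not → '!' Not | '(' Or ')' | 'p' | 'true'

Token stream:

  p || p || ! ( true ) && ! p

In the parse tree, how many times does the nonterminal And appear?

[Or [Or [Or [And [Not p]]] || [And [Not p]]] || [And [And [Not ! [Not ( [Or [And [Not true]]] )]]] && [Not ! [Not p]]]]

5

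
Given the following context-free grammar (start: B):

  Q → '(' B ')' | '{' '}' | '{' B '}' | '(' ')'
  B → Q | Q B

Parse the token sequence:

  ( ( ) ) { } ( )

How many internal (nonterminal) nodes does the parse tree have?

8

[B [Q ( [B [Q ( )]] )] [B [Q { }] [B [Q ( )]]]]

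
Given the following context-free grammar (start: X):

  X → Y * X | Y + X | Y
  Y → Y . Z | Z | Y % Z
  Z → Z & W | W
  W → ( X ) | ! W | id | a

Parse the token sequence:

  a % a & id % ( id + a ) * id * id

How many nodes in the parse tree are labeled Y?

7

[X [Y [Y [Y [Z [W a]]] % [Z [Z [W a]] & [W id]]] % [Z [W ( [X [Y [Z [W id]]] + [X [Y [Z [W a]]]]] )]]] * [X [Y [Z [W id]]] * [X [Y [Z [W id]]]]]]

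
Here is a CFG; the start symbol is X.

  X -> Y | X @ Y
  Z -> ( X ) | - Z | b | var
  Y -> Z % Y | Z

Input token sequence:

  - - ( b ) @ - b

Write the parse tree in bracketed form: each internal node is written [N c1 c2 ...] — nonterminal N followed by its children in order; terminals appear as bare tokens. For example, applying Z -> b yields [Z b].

X
X @ Y
Y @ Y
Z @ Y
- Z @ Y
- - Z @ Y
- - ( X ) @ Y
- - ( Y ) @ Y
- - ( Z ) @ Y
- - ( b ) @ Y
- - ( b ) @ Z
- - ( b ) @ - Z
- - ( b ) @ - b

[X [X [Y [Z - [Z - [Z ( [X [Y [Z b]]] )]]]]] @ [Y [Z - [Z b]]]]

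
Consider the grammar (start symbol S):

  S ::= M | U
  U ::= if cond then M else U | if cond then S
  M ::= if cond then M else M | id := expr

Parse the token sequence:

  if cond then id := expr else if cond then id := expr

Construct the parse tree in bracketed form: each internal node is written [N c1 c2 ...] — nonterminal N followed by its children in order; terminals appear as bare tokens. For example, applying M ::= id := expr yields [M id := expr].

S
U
if cond then M else U
if cond then id := expr else U
if cond then id := expr else if cond then S
if cond then id := expr else if cond then M
if cond then id := expr else if cond then id := expr

[S [U if cond then [M id := expr] else [U if cond then [S [M id := expr]]]]]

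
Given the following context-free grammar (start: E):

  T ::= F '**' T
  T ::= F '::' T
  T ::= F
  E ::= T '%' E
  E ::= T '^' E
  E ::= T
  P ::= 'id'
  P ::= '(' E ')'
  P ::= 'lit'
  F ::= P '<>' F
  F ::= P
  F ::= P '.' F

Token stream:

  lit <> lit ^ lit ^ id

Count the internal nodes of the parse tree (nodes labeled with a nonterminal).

14

[E [T [F [P lit] <> [F [P lit]]]] ^ [E [T [F [P lit]]] ^ [E [T [F [P id]]]]]]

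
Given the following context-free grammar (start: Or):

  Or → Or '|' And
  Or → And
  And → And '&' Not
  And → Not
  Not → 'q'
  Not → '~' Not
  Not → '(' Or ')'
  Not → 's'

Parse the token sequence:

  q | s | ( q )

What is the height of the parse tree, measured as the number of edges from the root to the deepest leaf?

6

[Or [Or [Or [And [Not q]]] | [And [Not s]]] | [And [Not ( [Or [And [Not q]]] )]]]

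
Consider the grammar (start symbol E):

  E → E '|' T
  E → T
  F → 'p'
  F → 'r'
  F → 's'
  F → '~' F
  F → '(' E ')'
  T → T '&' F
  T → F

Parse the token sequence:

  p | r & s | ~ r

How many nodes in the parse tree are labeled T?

4

[E [E [E [T [F p]]] | [T [T [F r]] & [F s]]] | [T [F ~ [F r]]]]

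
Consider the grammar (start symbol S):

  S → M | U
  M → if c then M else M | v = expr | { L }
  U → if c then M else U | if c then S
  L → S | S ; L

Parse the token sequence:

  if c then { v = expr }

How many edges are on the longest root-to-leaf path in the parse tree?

7

[S [U if c then [S [M { [L [S [M v = expr]]] }]]]]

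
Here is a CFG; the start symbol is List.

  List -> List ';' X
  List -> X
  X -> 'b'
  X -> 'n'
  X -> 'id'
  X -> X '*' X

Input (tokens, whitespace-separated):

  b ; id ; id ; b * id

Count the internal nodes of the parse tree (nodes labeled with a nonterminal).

10

[List [List [List [List [X b]] ; [X id]] ; [X id]] ; [X [X b] * [X id]]]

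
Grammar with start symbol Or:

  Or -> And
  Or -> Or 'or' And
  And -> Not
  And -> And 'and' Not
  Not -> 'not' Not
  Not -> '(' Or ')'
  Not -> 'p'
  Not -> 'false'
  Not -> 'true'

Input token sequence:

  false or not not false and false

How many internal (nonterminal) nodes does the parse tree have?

[Or [Or [And [Not false]]] or [And [And [Not not [Not not [Not false]]]] and [Not false]]]

10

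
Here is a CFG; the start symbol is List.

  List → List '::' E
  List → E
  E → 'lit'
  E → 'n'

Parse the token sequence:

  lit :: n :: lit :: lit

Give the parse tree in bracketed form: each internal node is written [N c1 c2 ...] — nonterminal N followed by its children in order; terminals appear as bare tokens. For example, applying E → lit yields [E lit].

List
List :: E
List :: E :: E
List :: E :: E :: E
E :: E :: E :: E
lit :: E :: E :: E
lit :: n :: E :: E
lit :: n :: lit :: E
lit :: n :: lit :: lit

[List [List [List [List [E lit]] :: [E n]] :: [E lit]] :: [E lit]]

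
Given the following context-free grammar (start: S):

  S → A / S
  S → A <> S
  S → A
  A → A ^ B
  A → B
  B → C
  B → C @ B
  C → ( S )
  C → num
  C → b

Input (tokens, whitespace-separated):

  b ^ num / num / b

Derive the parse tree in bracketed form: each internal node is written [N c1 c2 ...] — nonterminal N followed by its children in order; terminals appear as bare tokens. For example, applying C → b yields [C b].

S
A / S
A ^ B / S
B ^ B / S
C ^ B / S
b ^ B / S
b ^ C / S
b ^ num / S
b ^ num / A / S
b ^ num / B / S
b ^ num / C / S
b ^ num / num / S
b ^ num / num / A
b ^ num / num / B
b ^ num / num / C
b ^ num / num / b

[S [A [A [B [C b]]] ^ [B [C num]]] / [S [A [B [C num]]] / [S [A [B [C b]]]]]]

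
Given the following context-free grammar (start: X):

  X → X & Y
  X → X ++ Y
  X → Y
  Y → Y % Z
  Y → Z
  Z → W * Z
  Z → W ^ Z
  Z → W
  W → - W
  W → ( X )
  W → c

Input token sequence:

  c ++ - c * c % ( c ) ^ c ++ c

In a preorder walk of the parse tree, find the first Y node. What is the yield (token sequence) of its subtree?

[X [X [X [Y [Z [W c]]]] ++ [Y [Y [Z [W - [W c]] * [Z [W c]]]] % [Z [W ( [X [Y [Z [W c]]]] )] ^ [Z [W c]]]]] ++ [Y [Z [W c]]]]

c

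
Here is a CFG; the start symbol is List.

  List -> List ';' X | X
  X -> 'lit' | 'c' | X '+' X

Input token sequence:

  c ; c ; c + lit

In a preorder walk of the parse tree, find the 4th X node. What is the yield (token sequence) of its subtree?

[List [List [List [X c]] ; [X c]] ; [X [X c] + [X lit]]]

c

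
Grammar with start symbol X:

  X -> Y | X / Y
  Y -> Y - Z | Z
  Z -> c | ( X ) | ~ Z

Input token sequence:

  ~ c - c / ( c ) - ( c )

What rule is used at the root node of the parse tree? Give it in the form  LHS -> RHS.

[X [X [Y [Y [Z ~ [Z c]]] - [Z c]]] / [Y [Y [Z ( [X [Y [Z c]]] )]] - [Z ( [X [Y [Z c]]] )]]]

X -> X / Y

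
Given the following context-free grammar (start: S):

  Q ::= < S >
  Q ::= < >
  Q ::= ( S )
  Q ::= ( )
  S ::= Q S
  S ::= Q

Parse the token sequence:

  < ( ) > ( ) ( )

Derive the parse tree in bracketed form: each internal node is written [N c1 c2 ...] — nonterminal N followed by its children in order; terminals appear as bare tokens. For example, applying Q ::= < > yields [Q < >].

[S [Q < [S [Q ( )]] >] [S [Q ( )] [S [Q ( )]]]]

S
Q S
< S > S
< Q > S
< ( ) > S
< ( ) > Q S
< ( ) > ( ) S
< ( ) > ( ) Q
< ( ) > ( ) ( )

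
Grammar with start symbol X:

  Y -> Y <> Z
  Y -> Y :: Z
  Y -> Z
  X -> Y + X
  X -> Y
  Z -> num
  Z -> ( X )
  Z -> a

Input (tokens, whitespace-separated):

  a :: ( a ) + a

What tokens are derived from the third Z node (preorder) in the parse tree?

[X [Y [Y [Z a]] :: [Z ( [X [Y [Z a]]] )]] + [X [Y [Z a]]]]

a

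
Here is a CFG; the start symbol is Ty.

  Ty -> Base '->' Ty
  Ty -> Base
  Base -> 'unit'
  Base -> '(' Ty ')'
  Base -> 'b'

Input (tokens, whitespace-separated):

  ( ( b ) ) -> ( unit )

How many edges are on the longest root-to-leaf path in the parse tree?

6

[Ty [Base ( [Ty [Base ( [Ty [Base b]] )]] )] -> [Ty [Base ( [Ty [Base unit]] )]]]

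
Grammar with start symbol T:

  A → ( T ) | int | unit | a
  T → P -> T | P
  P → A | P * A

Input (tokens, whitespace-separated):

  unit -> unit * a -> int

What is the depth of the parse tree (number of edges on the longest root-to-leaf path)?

5

[T [P [A unit]] -> [T [P [P [A unit]] * [A a]] -> [T [P [A int]]]]]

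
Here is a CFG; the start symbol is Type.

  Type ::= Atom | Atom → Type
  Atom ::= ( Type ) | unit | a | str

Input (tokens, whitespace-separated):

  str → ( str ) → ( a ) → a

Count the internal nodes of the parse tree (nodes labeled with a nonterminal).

[Type [Atom str] → [Type [Atom ( [Type [Atom str]] )] → [Type [Atom ( [Type [Atom a]] )] → [Type [Atom a]]]]]

12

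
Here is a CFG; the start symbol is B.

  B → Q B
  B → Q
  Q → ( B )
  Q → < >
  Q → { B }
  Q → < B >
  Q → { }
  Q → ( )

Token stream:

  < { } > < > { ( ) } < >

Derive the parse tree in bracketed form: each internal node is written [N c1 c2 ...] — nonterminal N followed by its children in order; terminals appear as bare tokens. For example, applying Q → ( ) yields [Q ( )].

[B [Q < [B [Q { }]] >] [B [Q < >] [B [Q { [B [Q ( )]] }] [B [Q < >]]]]]

B
Q B
< B > B
< Q > B
< { } > B
< { } > Q B
< { } > < > B
< { } > < > Q B
< { } > < > { B } B
< { } > < > { Q } B
< { } > < > { ( ) } B
< { } > < > { ( ) } Q
< { } > < > { ( ) } < >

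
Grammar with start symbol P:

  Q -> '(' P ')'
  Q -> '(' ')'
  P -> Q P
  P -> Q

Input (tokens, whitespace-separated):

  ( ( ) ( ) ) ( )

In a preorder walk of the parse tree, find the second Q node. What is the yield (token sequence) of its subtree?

( )

[P [Q ( [P [Q ( )] [P [Q ( )]]] )] [P [Q ( )]]]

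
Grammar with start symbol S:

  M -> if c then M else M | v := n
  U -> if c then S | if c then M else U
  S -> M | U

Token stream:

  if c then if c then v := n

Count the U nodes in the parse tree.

[S [U if c then [S [U if c then [S [M v := n]]]]]]

2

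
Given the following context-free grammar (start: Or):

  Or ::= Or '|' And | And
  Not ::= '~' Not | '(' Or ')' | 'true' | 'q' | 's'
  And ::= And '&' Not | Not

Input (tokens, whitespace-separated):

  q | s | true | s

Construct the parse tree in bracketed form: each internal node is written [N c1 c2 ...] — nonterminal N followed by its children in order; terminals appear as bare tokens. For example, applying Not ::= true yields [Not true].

Or
Or | And
Or | And | And
Or | And | And | And
And | And | And | And
Not | And | And | And
q | And | And | And
q | Not | And | And
q | s | And | And
q | s | Not | And
q | s | true | And
q | s | true | Not
q | s | true | s

[Or [Or [Or [Or [And [Not q]]] | [And [Not s]]] | [And [Not true]]] | [And [Not s]]]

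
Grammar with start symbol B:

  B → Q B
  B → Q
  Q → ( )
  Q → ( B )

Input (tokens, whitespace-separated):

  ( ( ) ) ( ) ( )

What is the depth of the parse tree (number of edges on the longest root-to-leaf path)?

[B [Q ( [B [Q ( )]] )] [B [Q ( )] [B [Q ( )]]]]

4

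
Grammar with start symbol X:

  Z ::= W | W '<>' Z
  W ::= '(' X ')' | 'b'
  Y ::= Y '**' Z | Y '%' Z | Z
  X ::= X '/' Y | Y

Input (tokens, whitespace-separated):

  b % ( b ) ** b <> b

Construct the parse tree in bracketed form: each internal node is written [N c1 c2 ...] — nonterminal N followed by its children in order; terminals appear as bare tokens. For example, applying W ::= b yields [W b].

X
Y
Y ** Z
Y % Z ** Z
Z % Z ** Z
W % Z ** Z
b % Z ** Z
b % W ** Z
b % ( X ) ** Z
b % ( Y ) ** Z
b % ( Z ) ** Z
b % ( W ) ** Z
b % ( b ) ** Z
b % ( b ) ** W <> Z
b % ( b ) ** b <> Z
b % ( b ) ** b <> W
b % ( b ) ** b <> b

[X [Y [Y [Y [Z [W b]]] % [Z [W ( [X [Y [Z [W b]]]] )]]] ** [Z [W b] <> [Z [W b]]]]]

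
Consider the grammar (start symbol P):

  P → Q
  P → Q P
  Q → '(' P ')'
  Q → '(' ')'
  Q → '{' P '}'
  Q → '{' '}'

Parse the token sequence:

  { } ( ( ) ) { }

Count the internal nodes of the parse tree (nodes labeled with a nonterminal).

[P [Q { }] [P [Q ( [P [Q ( )]] )] [P [Q { }]]]]

8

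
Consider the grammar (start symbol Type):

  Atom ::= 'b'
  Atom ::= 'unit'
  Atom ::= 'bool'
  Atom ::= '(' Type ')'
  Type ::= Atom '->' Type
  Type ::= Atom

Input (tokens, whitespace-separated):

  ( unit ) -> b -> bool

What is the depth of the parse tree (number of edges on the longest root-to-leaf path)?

[Type [Atom ( [Type [Atom unit]] )] -> [Type [Atom b] -> [Type [Atom bool]]]]

4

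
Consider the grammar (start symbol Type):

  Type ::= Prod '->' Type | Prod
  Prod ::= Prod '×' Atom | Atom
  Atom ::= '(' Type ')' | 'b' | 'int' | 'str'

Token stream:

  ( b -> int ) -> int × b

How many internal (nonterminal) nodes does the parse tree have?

[Type [Prod [Atom ( [Type [Prod [Atom b]] -> [Type [Prod [Atom int]]]] )]] -> [Type [Prod [Prod [Atom int]] × [Atom b]]]]

14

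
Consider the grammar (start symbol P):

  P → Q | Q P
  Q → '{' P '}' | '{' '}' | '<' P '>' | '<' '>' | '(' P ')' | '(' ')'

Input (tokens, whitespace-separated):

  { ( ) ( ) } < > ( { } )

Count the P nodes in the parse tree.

[P [Q { [P [Q ( )] [P [Q ( )]]] }] [P [Q < >] [P [Q ( [P [Q { }]] )]]]]

6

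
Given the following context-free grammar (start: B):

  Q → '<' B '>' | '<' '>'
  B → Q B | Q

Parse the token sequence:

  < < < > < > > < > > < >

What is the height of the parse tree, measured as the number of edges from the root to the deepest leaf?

[B [Q < [B [Q < [B [Q < >] [B [Q < >]]] >] [B [Q < >]]] >] [B [Q < >]]]

7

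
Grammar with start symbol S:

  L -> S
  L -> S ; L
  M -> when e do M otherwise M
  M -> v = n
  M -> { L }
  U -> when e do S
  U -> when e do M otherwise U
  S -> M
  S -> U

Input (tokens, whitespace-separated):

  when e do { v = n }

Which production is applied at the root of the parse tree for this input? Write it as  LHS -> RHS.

[S [U when e do [S [M { [L [S [M v = n]]] }]]]]

S -> U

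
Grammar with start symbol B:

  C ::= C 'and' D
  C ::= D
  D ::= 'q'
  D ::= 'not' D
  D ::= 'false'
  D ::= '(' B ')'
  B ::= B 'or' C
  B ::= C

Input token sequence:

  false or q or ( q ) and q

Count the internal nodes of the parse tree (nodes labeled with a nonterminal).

14

[B [B [B [C [D false]]] or [C [D q]]] or [C [C [D ( [B [C [D q]]] )]] and [D q]]]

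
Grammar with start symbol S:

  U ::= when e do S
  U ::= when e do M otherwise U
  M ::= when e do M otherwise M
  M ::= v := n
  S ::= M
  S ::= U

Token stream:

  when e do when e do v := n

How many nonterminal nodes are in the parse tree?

6

[S [U when e do [S [U when e do [S [M v := n]]]]]]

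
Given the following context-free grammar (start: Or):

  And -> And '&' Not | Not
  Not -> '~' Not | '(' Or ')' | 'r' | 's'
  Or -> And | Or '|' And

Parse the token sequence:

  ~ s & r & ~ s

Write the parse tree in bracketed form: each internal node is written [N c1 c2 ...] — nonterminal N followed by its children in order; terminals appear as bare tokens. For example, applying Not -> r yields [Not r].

[Or [And [And [And [Not ~ [Not s]]] & [Not r]] & [Not ~ [Not s]]]]

Or
And
And & Not
And & Not & Not
Not & Not & Not
~ Not & Not & Not
~ s & Not & Not
~ s & r & Not
~ s & r & ~ Not
~ s & r & ~ s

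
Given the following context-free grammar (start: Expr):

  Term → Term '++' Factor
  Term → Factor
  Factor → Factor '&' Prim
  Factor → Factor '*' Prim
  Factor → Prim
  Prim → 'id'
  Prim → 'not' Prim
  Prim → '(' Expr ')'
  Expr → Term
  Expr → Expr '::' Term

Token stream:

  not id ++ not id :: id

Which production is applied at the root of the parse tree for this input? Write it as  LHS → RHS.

Expr → Expr '::' Term

[Expr [Expr [Term [Term [Factor [Prim not [Prim id]]]] ++ [Factor [Prim not [Prim id]]]]] :: [Term [Factor [Prim id]]]]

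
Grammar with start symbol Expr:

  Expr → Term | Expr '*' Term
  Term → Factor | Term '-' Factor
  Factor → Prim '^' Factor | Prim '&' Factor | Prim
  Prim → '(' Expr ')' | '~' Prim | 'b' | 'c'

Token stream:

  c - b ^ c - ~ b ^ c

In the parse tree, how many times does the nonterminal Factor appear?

5

[Expr [Term [Term [Term [Factor [Prim c]]] - [Factor [Prim b] ^ [Factor [Prim c]]]] - [Factor [Prim ~ [Prim b]] ^ [Factor [Prim c]]]]]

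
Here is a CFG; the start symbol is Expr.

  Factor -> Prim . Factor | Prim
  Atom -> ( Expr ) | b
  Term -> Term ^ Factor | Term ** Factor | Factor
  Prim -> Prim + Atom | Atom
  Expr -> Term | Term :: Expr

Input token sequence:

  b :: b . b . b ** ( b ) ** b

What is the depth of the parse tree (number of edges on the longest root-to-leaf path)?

12

[Expr [Term [Factor [Prim [Atom b]]]] :: [Expr [Term [Term [Term [Factor [Prim [Atom b]] . [Factor [Prim [Atom b]] . [Factor [Prim [Atom b]]]]]] ** [Factor [Prim [Atom ( [Expr [Term [Factor [Prim [Atom b]]]]] )]]]] ** [Factor [Prim [Atom b]]]]]]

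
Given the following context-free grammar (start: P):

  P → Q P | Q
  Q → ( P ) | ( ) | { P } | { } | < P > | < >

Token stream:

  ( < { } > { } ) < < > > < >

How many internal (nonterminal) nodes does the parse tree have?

14

[P [Q ( [P [Q < [P [Q { }]] >] [P [Q { }]]] )] [P [Q < [P [Q < >]] >] [P [Q < >]]]]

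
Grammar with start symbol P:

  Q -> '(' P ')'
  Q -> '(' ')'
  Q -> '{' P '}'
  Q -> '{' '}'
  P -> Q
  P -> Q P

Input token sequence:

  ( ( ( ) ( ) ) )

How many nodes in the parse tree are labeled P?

[P [Q ( [P [Q ( [P [Q ( )] [P [Q ( )]]] )]] )]]

4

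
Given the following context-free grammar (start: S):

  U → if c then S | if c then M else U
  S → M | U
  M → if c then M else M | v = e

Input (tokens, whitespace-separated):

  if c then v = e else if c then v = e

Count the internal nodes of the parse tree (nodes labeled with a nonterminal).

6

[S [U if c then [M v = e] else [U if c then [S [M v = e]]]]]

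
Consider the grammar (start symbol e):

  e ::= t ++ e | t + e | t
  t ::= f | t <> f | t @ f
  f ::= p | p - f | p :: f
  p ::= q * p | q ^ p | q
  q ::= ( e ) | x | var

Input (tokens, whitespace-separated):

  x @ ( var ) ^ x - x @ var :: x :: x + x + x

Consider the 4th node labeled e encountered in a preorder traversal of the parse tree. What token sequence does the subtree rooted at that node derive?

x

[e [t [t [t [f [p [q x]]]] @ [f [p [q ( [e [t [f [p [q var]]]]] )] ^ [p [q x]]] - [f [p [q x]]]]] @ [f [p [q var]] :: [f [p [q x]] :: [f [p [q x]]]]]] + [e [t [f [p [q x]]]] + [e [t [f [p [q x]]]]]]]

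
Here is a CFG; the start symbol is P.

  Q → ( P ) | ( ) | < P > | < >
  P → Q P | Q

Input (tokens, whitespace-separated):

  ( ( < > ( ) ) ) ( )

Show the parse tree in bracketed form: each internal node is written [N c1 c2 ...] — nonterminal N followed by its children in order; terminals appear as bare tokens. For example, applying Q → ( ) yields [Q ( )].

P
Q P
( P ) P
( Q ) P
( ( P ) ) P
( ( Q P ) ) P
( ( < > P ) ) P
( ( < > Q ) ) P
( ( < > ( ) ) ) P
( ( < > ( ) ) ) Q
( ( < > ( ) ) ) ( )

[P [Q ( [P [Q ( [P [Q < >] [P [Q ( )]]] )]] )] [P [Q ( )]]]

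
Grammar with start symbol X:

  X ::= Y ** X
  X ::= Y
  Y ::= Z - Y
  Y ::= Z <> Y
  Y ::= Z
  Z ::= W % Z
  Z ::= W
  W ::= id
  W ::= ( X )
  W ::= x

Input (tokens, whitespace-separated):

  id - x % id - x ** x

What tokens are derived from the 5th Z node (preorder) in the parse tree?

x

[X [Y [Z [W id]] - [Y [Z [W x] % [Z [W id]]] - [Y [Z [W x]]]]] ** [X [Y [Z [W x]]]]]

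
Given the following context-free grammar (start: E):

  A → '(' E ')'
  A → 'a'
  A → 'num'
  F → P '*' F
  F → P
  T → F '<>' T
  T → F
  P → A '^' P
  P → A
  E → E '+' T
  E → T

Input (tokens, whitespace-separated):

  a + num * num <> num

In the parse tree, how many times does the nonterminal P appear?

[E [E [T [F [P [A a]]]]] + [T [F [P [A num]] * [F [P [A num]]]] <> [T [F [P [A num]]]]]]

4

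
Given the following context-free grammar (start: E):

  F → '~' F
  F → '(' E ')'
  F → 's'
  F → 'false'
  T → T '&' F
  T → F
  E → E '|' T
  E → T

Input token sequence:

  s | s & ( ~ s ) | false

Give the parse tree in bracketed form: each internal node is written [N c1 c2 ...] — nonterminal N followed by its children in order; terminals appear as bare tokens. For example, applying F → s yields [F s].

[E [E [E [T [F s]]] | [T [T [F s]] & [F ( [E [T [F ~ [F s]]]] )]]] | [T [F false]]]

E
E | T
E | T | T
T | T | T
F | T | T
s | T | T
s | T & F | T
s | F & F | T
s | s & F | T
s | s & ( E ) | T
s | s & ( T ) | T
s | s & ( F ) | T
s | s & ( ~ F ) | T
s | s & ( ~ s ) | T
s | s & ( ~ s ) | F
s | s & ( ~ s ) | false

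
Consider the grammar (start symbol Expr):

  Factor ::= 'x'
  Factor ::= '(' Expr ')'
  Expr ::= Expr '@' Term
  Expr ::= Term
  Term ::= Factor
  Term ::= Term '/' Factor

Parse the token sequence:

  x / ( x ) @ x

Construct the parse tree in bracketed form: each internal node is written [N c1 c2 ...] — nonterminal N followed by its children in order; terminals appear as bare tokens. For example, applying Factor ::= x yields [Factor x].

[Expr [Expr [Term [Term [Factor x]] / [Factor ( [Expr [Term [Factor x]]] )]]] @ [Term [Factor x]]]

Expr
Expr @ Term
Term @ Term
Term / Factor @ Term
Factor / Factor @ Term
x / Factor @ Term
x / ( Expr ) @ Term
x / ( Term ) @ Term
x / ( Factor ) @ Term
x / ( x ) @ Term
x / ( x ) @ Factor
x / ( x ) @ x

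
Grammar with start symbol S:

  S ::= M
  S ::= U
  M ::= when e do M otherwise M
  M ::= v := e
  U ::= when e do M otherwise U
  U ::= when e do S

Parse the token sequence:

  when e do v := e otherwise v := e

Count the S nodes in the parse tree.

[S [M when e do [M v := e] otherwise [M v := e]]]

1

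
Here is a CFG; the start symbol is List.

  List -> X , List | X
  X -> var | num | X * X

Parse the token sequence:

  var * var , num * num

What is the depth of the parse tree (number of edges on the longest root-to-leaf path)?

[List [X [X var] * [X var]] , [List [X [X num] * [X num]]]]

4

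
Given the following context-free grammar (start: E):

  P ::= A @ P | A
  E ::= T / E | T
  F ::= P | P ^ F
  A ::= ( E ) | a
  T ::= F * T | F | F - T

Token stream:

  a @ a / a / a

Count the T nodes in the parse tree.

3

[E [T [F [P [A a] @ [P [A a]]]]] / [E [T [F [P [A a]]]] / [E [T [F [P [A a]]]]]]]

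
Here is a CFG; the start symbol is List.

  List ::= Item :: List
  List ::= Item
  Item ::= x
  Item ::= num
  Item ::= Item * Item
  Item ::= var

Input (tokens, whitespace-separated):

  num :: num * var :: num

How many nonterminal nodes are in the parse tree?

8

[List [Item num] :: [List [Item [Item num] * [Item var]] :: [List [Item num]]]]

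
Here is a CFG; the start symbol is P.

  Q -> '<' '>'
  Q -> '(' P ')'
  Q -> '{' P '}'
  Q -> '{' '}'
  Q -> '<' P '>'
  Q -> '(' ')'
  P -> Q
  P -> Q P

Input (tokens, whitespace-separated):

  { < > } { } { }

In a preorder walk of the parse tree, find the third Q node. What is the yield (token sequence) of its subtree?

{ }

[P [Q { [P [Q < >]] }] [P [Q { }] [P [Q { }]]]]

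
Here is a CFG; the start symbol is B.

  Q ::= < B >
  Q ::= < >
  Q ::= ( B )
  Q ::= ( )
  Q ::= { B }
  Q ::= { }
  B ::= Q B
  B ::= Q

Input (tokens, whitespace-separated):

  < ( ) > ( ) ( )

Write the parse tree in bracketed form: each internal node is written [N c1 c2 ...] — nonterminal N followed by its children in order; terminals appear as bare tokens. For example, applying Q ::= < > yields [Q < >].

[B [Q < [B [Q ( )]] >] [B [Q ( )] [B [Q ( )]]]]

B
Q B
< B > B
< Q > B
< ( ) > B
< ( ) > Q B
< ( ) > ( ) B
< ( ) > ( ) Q
< ( ) > ( ) ( )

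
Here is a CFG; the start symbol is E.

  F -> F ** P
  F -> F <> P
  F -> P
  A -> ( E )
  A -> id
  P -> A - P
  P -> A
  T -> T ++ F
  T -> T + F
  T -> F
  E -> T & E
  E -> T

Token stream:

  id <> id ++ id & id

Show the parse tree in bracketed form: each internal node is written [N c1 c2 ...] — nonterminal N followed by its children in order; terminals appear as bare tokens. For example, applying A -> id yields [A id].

E
T & E
T ++ F & E
F ++ F & E
F <> P ++ F & E
P <> P ++ F & E
A <> P ++ F & E
id <> P ++ F & E
id <> A ++ F & E
id <> id ++ F & E
id <> id ++ P & E
id <> id ++ A & E
id <> id ++ id & E
id <> id ++ id & T
id <> id ++ id & F
id <> id ++ id & P
id <> id ++ id & A
id <> id ++ id & id

[E [T [T [F [F [P [A id]]] <> [P [A id]]]] ++ [F [P [A id]]]] & [E [T [F [P [A id]]]]]]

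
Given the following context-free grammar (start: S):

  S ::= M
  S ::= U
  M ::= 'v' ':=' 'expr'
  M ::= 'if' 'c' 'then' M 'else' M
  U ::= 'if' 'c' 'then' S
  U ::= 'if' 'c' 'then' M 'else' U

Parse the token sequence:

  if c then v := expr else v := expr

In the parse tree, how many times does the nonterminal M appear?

3

[S [M if c then [M v := expr] else [M v := expr]]]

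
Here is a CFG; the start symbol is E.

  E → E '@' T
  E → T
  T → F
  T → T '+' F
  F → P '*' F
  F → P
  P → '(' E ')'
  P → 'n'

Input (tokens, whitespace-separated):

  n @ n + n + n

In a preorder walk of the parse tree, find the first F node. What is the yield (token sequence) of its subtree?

[E [E [T [F [P n]]]] @ [T [T [T [F [P n]]] + [F [P n]]] + [F [P n]]]]

n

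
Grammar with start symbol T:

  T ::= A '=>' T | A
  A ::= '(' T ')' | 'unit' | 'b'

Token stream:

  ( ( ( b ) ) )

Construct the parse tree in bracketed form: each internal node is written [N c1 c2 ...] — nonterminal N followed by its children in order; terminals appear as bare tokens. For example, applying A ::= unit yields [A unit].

T
A
( T )
( A )
( ( T ) )
( ( A ) )
( ( ( T ) ) )
( ( ( A ) ) )
( ( ( b ) ) )

[T [A ( [T [A ( [T [A ( [T [A b]] )]] )]] )]]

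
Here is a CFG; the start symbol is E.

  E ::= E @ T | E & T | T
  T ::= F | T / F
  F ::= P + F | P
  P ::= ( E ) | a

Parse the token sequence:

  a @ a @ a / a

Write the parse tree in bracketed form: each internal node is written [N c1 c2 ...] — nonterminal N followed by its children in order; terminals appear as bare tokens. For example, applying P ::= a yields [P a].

E
E @ T
E @ T @ T
T @ T @ T
F @ T @ T
P @ T @ T
a @ T @ T
a @ F @ T
a @ P @ T
a @ a @ T
a @ a @ T / F
a @ a @ F / F
a @ a @ P / F
a @ a @ a / F
a @ a @ a / P
a @ a @ a / a

[E [E [E [T [F [P a]]]] @ [T [F [P a]]]] @ [T [T [F [P a]]] / [F [P a]]]]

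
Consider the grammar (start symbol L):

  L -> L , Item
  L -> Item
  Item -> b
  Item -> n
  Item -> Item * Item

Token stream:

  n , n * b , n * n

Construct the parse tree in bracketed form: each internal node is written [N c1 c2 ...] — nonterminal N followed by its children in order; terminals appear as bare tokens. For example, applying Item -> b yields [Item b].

[L [L [L [Item n]] , [Item [Item n] * [Item b]]] , [Item [Item n] * [Item n]]]

L
L , Item
L , Item , Item
Item , Item , Item
n , Item , Item
n , Item * Item , Item
n , n * Item , Item
n , n * b , Item
n , n * b , Item * Item
n , n * b , n * Item
n , n * b , n * n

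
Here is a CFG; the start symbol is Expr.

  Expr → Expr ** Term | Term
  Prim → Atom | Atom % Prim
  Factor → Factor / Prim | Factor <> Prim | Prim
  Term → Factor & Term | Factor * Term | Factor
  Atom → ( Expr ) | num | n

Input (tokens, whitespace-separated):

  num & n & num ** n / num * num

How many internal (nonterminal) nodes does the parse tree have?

[Expr [Expr [Term [Factor [Prim [Atom num]]] & [Term [Factor [Prim [Atom n]]] & [Term [Factor [Prim [Atom num]]]]]]] ** [Term [Factor [Factor [Prim [Atom n]]] / [Prim [Atom num]]] * [Term [Factor [Prim [Atom num]]]]]]

25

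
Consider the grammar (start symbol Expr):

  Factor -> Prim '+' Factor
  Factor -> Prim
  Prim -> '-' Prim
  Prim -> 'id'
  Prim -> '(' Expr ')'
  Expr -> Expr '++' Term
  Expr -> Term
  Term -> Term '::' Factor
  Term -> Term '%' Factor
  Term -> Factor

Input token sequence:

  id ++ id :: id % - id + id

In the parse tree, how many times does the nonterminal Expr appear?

2

[Expr [Expr [Term [Factor [Prim id]]]] ++ [Term [Term [Term [Factor [Prim id]]] :: [Factor [Prim id]]] % [Factor [Prim - [Prim id]] + [Factor [Prim id]]]]]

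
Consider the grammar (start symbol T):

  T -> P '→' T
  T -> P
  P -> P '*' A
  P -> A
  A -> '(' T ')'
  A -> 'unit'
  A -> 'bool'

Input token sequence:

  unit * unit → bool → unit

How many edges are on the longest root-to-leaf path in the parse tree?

[T [P [P [A unit]] * [A unit]] → [T [P [A bool]] → [T [P [A unit]]]]]

5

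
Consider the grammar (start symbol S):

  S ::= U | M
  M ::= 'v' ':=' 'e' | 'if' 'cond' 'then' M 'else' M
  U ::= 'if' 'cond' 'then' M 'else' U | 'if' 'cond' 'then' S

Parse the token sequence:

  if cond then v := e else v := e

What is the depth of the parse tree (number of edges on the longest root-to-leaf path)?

[S [M if cond then [M v := e] else [M v := e]]]

3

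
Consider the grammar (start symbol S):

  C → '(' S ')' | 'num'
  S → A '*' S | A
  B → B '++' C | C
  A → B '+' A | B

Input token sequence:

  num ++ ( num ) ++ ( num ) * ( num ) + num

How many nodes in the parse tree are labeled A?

6

[S [A [B [B [B [C num]] ++ [C ( [S [A [B [C num]]]] )]] ++ [C ( [S [A [B [C num]]]] )]]] * [S [A [B [C ( [S [A [B [C num]]]] )]] + [A [B [C num]]]]]]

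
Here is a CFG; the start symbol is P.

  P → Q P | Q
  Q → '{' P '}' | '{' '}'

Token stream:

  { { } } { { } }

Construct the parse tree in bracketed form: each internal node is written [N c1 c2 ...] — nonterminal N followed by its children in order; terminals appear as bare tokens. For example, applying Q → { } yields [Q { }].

[P [Q { [P [Q { }]] }] [P [Q { [P [Q { }]] }]]]

P
Q P
{ P } P
{ Q } P
{ { } } P
{ { } } Q
{ { } } { P }
{ { } } { Q }
{ { } } { { } }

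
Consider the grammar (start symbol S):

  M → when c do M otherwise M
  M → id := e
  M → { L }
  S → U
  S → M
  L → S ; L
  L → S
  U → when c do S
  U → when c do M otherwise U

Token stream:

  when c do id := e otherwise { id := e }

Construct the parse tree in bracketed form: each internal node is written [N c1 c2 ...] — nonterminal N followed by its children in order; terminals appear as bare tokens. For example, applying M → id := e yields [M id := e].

S
M
when c do M otherwise M
when c do id := e otherwise M
when c do id := e otherwise { L }
when c do id := e otherwise { S }
when c do id := e otherwise { M }
when c do id := e otherwise { id := e }

[S [M when c do [M id := e] otherwise [M { [L [S [M id := e]]] }]]]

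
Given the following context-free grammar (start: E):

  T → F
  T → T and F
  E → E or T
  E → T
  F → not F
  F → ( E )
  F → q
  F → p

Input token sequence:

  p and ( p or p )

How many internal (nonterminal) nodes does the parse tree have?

[E [T [T [F p]] and [F ( [E [E [T [F p]]] or [T [F p]]] )]]]

11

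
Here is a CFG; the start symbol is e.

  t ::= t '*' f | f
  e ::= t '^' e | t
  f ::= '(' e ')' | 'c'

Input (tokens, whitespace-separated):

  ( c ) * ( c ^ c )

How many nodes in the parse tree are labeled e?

[e [t [t [f ( [e [t [f c]]] )]] * [f ( [e [t [f c]] ^ [e [t [f c]]]] )]]]

4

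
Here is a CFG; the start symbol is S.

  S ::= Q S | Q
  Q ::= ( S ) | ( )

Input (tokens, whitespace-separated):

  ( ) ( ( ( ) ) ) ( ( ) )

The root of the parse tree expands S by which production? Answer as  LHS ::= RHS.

[S [Q ( )] [S [Q ( [S [Q ( [S [Q ( )]] )]] )] [S [Q ( [S [Q ( )]] )]]]]

S ::= Q S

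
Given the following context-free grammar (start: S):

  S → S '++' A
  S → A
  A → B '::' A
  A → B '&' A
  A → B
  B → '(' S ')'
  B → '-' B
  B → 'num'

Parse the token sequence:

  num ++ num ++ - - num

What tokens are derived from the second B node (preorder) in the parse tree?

[S [S [S [A [B num]]] ++ [A [B num]]] ++ [A [B - [B - [B num]]]]]

num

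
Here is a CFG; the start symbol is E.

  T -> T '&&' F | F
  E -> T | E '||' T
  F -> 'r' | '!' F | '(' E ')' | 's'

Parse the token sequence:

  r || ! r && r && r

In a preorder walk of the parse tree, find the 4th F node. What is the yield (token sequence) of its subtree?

r

[E [E [T [F r]]] || [T [T [T [F ! [F r]]] && [F r]] && [F r]]]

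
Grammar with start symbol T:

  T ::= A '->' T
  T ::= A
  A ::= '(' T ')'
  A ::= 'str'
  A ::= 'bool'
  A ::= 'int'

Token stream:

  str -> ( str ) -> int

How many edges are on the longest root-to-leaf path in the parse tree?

[T [A str] -> [T [A ( [T [A str]] )] -> [T [A int]]]]

5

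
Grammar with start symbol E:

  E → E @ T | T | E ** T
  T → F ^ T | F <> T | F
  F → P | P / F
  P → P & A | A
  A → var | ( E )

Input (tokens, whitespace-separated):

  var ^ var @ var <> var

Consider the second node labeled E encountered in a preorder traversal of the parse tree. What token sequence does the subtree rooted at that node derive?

[E [E [T [F [P [A var]]] ^ [T [F [P [A var]]]]]] @ [T [F [P [A var]]] <> [T [F [P [A var]]]]]]

var ^ var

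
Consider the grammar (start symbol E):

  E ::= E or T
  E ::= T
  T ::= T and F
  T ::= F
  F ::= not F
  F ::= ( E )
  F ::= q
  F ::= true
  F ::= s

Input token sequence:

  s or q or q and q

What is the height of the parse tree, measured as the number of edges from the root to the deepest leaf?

[E [E [E [T [F s]]] or [T [F q]]] or [T [T [F q]] and [F q]]]

5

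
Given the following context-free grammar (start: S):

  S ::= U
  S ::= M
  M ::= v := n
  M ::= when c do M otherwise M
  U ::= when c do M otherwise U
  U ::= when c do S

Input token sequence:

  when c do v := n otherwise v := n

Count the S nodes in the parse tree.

1

[S [M when c do [M v := n] otherwise [M v := n]]]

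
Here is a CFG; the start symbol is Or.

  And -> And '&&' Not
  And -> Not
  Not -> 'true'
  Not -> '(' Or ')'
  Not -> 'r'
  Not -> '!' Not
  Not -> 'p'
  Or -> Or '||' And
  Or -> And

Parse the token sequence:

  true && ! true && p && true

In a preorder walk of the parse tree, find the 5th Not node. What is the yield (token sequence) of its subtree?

true

[Or [And [And [And [And [Not true]] && [Not ! [Not true]]] && [Not p]] && [Not true]]]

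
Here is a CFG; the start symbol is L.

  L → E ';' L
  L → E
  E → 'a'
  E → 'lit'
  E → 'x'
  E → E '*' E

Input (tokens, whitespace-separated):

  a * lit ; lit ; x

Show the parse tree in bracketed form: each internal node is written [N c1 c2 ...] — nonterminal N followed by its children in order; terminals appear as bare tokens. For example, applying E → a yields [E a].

[L [E [E a] * [E lit]] ; [L [E lit] ; [L [E x]]]]

L
E ; L
E * E ; L
a * E ; L
a * lit ; L
a * lit ; E ; L
a * lit ; lit ; L
a * lit ; lit ; E
a * lit ; lit ; x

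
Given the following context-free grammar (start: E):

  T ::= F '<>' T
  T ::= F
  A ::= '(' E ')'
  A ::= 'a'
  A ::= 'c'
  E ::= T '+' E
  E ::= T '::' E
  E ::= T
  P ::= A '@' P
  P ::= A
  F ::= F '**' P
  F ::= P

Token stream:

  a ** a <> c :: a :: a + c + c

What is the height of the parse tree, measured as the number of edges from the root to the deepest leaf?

9

[E [T [F [F [P [A a]]] ** [P [A a]]] <> [T [F [P [A c]]]]] :: [E [T [F [P [A a]]]] :: [E [T [F [P [A a]]]] + [E [T [F [P [A c]]]] + [E [T [F [P [A c]]]]]]]]]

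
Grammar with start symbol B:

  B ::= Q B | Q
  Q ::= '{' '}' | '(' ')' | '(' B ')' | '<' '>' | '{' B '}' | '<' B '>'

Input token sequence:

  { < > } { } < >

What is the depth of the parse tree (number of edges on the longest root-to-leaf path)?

4

[B [Q { [B [Q < >]] }] [B [Q { }] [B [Q < >]]]]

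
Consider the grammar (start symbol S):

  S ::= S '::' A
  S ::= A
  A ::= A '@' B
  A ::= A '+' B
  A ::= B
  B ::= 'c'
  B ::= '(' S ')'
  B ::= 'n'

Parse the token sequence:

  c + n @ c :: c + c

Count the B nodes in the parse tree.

5

[S [S [A [A [A [B c]] + [B n]] @ [B c]]] :: [A [A [B c]] + [B c]]]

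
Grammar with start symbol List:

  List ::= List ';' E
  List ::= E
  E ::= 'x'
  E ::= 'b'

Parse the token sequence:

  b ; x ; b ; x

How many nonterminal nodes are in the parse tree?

[List [List [List [List [E b]] ; [E x]] ; [E b]] ; [E x]]

8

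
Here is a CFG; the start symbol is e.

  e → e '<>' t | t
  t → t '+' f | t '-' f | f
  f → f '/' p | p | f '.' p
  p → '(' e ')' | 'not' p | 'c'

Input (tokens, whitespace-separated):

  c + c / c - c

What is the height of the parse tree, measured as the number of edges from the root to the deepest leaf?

[e [t [t [t [f [p c]]] + [f [f [p c]] / [p c]]] - [f [p c]]]]

6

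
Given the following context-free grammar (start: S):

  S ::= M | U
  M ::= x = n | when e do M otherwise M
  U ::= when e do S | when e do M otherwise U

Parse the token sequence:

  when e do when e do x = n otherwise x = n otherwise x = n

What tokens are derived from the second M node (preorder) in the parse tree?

when e do x = n otherwise x = n

[S [M when e do [M when e do [M x = n] otherwise [M x = n]] otherwise [M x = n]]]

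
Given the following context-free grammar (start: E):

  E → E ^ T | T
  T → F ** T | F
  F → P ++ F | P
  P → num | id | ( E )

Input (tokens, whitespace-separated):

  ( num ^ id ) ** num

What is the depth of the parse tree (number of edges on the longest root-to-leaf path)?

[E [T [F [P ( [E [E [T [F [P num]]]] ^ [T [F [P id]]]] )]] ** [T [F [P num]]]]]

9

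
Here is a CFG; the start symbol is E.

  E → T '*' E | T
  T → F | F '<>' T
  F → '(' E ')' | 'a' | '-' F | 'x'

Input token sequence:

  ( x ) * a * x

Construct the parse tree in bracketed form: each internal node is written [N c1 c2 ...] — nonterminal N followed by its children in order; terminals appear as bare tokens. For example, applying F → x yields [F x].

E
T * E
F * E
( E ) * E
( T ) * E
( F ) * E
( x ) * E
( x ) * T * E
( x ) * F * E
( x ) * a * E
( x ) * a * T
( x ) * a * F
( x ) * a * x

[E [T [F ( [E [T [F x]]] )]] * [E [T [F a]] * [E [T [F x]]]]]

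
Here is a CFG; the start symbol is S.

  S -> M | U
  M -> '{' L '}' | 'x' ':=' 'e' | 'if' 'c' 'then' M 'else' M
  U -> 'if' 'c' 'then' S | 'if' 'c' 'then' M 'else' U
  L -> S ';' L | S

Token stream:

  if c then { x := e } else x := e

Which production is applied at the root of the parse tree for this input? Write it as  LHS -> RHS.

S -> M

[S [M if c then [M { [L [S [M x := e]]] }] else [M x := e]]]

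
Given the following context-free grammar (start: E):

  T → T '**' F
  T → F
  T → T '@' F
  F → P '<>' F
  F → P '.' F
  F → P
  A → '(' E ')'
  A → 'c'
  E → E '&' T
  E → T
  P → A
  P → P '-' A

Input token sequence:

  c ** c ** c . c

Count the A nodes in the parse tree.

[E [T [T [T [F [P [A c]]]] ** [F [P [A c]]]] ** [F [P [A c]] . [F [P [A c]]]]]]

4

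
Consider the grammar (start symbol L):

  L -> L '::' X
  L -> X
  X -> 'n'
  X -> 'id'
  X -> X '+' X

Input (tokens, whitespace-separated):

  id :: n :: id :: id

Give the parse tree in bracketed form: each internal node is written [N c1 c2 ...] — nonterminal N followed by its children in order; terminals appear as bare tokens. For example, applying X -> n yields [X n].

L
L :: X
L :: X :: X
L :: X :: X :: X
X :: X :: X :: X
id :: X :: X :: X
id :: n :: X :: X
id :: n :: id :: X
id :: n :: id :: id

[L [L [L [L [X id]] :: [X n]] :: [X id]] :: [X id]]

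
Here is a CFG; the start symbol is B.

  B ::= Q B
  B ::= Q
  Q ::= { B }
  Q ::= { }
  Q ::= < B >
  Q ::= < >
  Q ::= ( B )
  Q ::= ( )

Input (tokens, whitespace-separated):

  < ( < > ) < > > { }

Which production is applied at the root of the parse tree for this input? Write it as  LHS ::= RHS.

[B [Q < [B [Q ( [B [Q < >]] )] [B [Q < >]]] >] [B [Q { }]]]

B ::= Q B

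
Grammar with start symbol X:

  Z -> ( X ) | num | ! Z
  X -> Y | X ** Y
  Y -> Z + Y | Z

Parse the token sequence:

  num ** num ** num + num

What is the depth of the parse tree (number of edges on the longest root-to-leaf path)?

[X [X [X [Y [Z num]]] ** [Y [Z num]]] ** [Y [Z num] + [Y [Z num]]]]

5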